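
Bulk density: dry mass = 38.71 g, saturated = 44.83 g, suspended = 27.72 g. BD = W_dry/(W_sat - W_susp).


BD = 38.71 / (44.83 - 27.72) = 38.71 / 17.11 = 2.262 g/cm^3

2.262


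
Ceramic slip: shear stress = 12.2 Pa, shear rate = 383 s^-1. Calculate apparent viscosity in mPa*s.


eta = tau/gamma * 1000 = 12.2/383 * 1000 = 31.9 mPa*s

31.9


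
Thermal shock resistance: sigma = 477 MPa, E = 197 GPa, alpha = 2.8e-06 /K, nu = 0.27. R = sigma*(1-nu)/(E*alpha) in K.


R = 477*(1-0.27)/(197*1000*2.8e-06) = 631 K

631


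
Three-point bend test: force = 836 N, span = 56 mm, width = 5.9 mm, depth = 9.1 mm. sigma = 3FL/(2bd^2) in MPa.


sigma = 3*836*56/(2*5.9*9.1^2) = 143.7 MPa

143.7


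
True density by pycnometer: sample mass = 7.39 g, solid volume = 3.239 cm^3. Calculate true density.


TD = 7.39 / 3.239 = 2.282 g/cm^3

2.282


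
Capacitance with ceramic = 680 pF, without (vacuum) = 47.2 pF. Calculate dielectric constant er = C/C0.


er = 680 / 47.2 = 14.41

14.41


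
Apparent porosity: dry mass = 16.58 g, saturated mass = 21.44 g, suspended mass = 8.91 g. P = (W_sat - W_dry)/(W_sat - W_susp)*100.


P = (21.44 - 16.58) / (21.44 - 8.91) * 100 = 4.86 / 12.53 * 100 = 38.8%

38.8


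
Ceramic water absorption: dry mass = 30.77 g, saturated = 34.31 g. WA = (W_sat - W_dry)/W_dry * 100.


WA = (34.31 - 30.77) / 30.77 * 100 = 11.5%

11.5


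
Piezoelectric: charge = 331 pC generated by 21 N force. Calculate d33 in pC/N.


d33 = 331 / 21 = 15.8 pC/N

15.8


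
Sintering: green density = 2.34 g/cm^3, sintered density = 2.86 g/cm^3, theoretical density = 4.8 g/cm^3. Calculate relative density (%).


Relative = 2.86 / 4.8 * 100 = 59.6%

59.6


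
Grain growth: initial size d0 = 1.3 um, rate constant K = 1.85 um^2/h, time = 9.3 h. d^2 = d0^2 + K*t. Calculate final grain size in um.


d^2 = 1.3^2 + 1.85*9.3 = 18.895
d = sqrt(18.895) = 4.35 um

4.35


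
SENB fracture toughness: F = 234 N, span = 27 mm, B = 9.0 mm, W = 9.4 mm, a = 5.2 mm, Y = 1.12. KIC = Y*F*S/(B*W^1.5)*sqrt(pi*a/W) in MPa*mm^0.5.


KIC = 1.12*234*27/(9.0*9.4^1.5)*sqrt(pi*5.2/9.4) = 35.96

35.96


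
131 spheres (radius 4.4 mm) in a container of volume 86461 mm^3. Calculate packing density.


V_sphere = 4/3*pi*4.4^3 = 356.8179 mm^3
Total V = 131*356.8179 = 46743.1449 mm^3
PD = 46743.1449 / 86461 = 0.541

0.541


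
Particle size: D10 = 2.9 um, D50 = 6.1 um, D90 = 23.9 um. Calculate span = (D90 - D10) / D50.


Span = (23.9 - 2.9) / 6.1 = 21.0 / 6.1 = 3.443

3.443


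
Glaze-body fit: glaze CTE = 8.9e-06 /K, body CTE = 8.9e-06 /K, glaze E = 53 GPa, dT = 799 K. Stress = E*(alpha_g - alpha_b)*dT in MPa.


Stress = 53*1000*(8.9e-06 - 8.9e-06)*799 = 0.0 MPa

0.0


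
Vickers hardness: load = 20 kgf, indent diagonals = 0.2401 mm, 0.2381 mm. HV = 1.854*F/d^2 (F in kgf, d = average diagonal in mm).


d_avg = (0.2401+0.2381)/2 = 0.2391 mm
HV = 1.854*20/0.2391^2 = 649

649


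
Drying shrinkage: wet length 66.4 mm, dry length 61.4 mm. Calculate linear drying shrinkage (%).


DS = (66.4 - 61.4) / 66.4 * 100 = 7.53%

7.53


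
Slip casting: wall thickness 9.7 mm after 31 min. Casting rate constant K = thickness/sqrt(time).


K = 9.7 / sqrt(31) = 9.7 / 5.5678 = 1.742 mm/min^0.5

1.742


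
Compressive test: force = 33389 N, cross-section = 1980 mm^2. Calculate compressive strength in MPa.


CS = 33389 / 1980 = 16.9 MPa

16.9


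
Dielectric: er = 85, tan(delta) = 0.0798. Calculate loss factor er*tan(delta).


Loss = 85 * 0.0798 = 6.783

6.783


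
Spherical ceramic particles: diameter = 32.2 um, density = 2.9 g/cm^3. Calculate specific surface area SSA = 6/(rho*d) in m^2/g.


SSA = 6 / (2.9 * 32.2) = 0.064 m^2/g

0.064


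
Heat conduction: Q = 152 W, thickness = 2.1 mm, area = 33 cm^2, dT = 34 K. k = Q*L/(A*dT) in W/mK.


k = 152*2.1/1000/(33/10000*34) = 2.84 W/mK

2.84


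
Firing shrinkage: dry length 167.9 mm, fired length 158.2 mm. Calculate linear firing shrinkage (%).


FS = (167.9 - 158.2) / 167.9 * 100 = 5.78%

5.78


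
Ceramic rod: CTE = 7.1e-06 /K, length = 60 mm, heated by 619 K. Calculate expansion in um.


dL = 7.1e-06 * 60 * 619 * 1000 = 263.694 um

263.694


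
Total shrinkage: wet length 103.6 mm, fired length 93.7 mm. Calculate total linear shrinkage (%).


TS = (103.6 - 93.7) / 103.6 * 100 = 9.56%

9.56


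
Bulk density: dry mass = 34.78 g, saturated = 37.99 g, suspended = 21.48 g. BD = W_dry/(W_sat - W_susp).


BD = 34.78 / (37.99 - 21.48) = 34.78 / 16.51 = 2.107 g/cm^3

2.107


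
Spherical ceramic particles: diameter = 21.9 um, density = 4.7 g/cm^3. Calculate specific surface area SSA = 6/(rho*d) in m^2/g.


SSA = 6 / (4.7 * 21.9) = 0.058 m^2/g

0.058


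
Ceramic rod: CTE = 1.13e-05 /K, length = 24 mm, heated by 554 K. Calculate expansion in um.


dL = 1.13e-05 * 24 * 554 * 1000 = 150.245 um

150.245


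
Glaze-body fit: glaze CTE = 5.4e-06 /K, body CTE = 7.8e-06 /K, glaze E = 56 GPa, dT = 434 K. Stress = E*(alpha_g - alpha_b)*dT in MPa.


Stress = 56*1000*(5.4e-06 - 7.8e-06)*434 = -58.3 MPa

-58.3


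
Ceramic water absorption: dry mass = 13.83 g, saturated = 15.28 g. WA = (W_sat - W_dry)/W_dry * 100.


WA = (15.28 - 13.83) / 13.83 * 100 = 10.48%

10.48


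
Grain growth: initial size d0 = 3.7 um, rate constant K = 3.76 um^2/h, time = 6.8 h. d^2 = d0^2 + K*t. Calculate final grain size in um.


d^2 = 3.7^2 + 3.76*6.8 = 39.258
d = sqrt(39.258) = 6.27 um

6.27


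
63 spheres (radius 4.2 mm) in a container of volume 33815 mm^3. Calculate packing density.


V_sphere = 4/3*pi*4.2^3 = 310.3391 mm^3
Total V = 63*310.3391 = 19551.3633 mm^3
PD = 19551.3633 / 33815 = 0.578

0.578


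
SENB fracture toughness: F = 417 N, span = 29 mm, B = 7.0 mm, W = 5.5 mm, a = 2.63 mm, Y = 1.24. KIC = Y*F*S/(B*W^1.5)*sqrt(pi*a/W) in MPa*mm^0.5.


KIC = 1.24*417*29/(7.0*5.5^1.5)*sqrt(pi*2.63/5.5) = 203.56

203.56


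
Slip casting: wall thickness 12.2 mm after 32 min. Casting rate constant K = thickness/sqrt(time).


K = 12.2 / sqrt(32) = 12.2 / 5.6569 = 2.157 mm/min^0.5

2.157


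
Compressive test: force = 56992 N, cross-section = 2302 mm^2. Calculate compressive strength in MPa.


CS = 56992 / 2302 = 24.8 MPa

24.8


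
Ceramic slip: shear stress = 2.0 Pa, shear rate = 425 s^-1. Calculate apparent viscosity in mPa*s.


eta = tau/gamma * 1000 = 2.0/425 * 1000 = 4.7 mPa*s

4.7


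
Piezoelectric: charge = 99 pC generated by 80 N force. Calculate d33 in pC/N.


d33 = 99 / 80 = 1.2 pC/N

1.2


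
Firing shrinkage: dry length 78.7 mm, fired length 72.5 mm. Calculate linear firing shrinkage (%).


FS = (78.7 - 72.5) / 78.7 * 100 = 7.88%

7.88


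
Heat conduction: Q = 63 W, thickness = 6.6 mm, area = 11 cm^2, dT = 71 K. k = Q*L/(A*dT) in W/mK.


k = 63*6.6/1000/(11/10000*71) = 5.32 W/mK

5.32


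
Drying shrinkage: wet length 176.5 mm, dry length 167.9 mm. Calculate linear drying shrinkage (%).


DS = (176.5 - 167.9) / 176.5 * 100 = 4.87%

4.87


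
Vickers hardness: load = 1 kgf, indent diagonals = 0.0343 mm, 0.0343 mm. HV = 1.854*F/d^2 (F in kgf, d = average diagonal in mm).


d_avg = (0.0343+0.0343)/2 = 0.0343 mm
HV = 1.854*1/0.0343^2 = 1576

1576


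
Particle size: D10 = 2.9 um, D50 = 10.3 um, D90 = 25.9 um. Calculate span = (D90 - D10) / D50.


Span = (25.9 - 2.9) / 10.3 = 23.0 / 10.3 = 2.233

2.233


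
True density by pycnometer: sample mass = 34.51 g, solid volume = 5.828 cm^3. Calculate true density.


TD = 34.51 / 5.828 = 5.921 g/cm^3

5.921


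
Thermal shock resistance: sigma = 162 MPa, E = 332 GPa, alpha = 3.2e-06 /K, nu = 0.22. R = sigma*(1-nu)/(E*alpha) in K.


R = 162*(1-0.22)/(332*1000*3.2e-06) = 119 K

119


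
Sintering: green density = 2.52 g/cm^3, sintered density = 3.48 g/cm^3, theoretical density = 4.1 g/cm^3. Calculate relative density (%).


Relative = 3.48 / 4.1 * 100 = 84.9%

84.9


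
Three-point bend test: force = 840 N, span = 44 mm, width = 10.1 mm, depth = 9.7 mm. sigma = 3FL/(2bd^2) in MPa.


sigma = 3*840*44/(2*10.1*9.7^2) = 58.3 MPa

58.3


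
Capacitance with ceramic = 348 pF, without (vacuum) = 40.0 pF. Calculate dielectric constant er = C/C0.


er = 348 / 40.0 = 8.7

8.7


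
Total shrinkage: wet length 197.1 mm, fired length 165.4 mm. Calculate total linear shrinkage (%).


TS = (197.1 - 165.4) / 197.1 * 100 = 16.08%

16.08


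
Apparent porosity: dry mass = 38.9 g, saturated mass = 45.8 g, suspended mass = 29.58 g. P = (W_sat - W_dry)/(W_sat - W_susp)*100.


P = (45.8 - 38.9) / (45.8 - 29.58) * 100 = 6.9 / 16.22 * 100 = 42.5%

42.5


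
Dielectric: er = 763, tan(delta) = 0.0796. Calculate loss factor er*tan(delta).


Loss = 763 * 0.0796 = 60.735

60.735


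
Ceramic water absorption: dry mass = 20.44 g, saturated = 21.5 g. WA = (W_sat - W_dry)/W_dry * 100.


WA = (21.5 - 20.44) / 20.44 * 100 = 5.19%

5.19


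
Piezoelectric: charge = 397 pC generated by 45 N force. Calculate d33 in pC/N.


d33 = 397 / 45 = 8.8 pC/N

8.8


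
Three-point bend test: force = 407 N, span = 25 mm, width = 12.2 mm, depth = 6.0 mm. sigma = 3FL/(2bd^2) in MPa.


sigma = 3*407*25/(2*12.2*6.0^2) = 34.8 MPa

34.8


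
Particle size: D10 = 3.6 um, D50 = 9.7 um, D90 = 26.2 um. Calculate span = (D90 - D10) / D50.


Span = (26.2 - 3.6) / 9.7 = 22.6 / 9.7 = 2.33

2.33


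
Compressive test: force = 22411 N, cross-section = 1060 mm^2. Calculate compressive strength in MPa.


CS = 22411 / 1060 = 21.1 MPa

21.1


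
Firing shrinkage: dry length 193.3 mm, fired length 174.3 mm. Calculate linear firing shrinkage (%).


FS = (193.3 - 174.3) / 193.3 * 100 = 9.83%

9.83


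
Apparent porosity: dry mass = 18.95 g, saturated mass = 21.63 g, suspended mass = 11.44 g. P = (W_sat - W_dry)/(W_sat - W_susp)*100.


P = (21.63 - 18.95) / (21.63 - 11.44) * 100 = 2.68 / 10.19 * 100 = 26.3%

26.3


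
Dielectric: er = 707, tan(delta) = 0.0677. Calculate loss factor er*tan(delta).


Loss = 707 * 0.0677 = 47.864

47.864


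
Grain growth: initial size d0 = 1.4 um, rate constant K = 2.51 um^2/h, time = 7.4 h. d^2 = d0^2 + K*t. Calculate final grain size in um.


d^2 = 1.4^2 + 2.51*7.4 = 20.534
d = sqrt(20.534) = 4.53 um

4.53


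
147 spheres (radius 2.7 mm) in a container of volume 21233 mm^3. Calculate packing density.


V_sphere = 4/3*pi*2.7^3 = 82.448 mm^3
Total V = 147*82.448 = 12119.856 mm^3
PD = 12119.856 / 21233 = 0.571

0.571


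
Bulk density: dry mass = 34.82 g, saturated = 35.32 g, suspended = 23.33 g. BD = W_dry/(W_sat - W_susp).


BD = 34.82 / (35.32 - 23.33) = 34.82 / 11.99 = 2.904 g/cm^3

2.904


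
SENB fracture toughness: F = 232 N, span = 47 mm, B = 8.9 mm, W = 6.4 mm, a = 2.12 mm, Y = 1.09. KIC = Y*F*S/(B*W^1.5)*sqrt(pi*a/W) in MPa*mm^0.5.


KIC = 1.09*232*47/(8.9*6.4^1.5)*sqrt(pi*2.12/6.4) = 84.14

84.14


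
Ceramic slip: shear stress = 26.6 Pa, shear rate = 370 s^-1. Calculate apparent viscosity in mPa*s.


eta = tau/gamma * 1000 = 26.6/370 * 1000 = 71.9 mPa*s

71.9


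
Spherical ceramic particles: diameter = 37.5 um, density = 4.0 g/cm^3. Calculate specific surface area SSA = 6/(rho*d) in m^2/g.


SSA = 6 / (4.0 * 37.5) = 0.04 m^2/g

0.04


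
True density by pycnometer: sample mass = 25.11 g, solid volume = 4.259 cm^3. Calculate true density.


TD = 25.11 / 4.259 = 5.896 g/cm^3

5.896


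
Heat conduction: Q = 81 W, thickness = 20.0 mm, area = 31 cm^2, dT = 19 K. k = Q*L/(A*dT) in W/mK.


k = 81*20.0/1000/(31/10000*19) = 27.5 W/mK

27.5


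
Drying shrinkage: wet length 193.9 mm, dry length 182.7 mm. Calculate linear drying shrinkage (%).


DS = (193.9 - 182.7) / 193.9 * 100 = 5.78%

5.78


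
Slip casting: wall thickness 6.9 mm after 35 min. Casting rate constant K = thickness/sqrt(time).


K = 6.9 / sqrt(35) = 6.9 / 5.9161 = 1.166 mm/min^0.5

1.166


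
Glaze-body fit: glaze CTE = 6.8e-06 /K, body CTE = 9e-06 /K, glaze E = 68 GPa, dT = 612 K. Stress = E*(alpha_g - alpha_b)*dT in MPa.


Stress = 68*1000*(6.8e-06 - 9e-06)*612 = -91.6 MPa

-91.6


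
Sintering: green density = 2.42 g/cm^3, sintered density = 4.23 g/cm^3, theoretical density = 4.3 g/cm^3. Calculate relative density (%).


Relative = 4.23 / 4.3 * 100 = 98.4%

98.4


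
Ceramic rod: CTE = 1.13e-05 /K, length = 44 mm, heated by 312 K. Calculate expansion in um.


dL = 1.13e-05 * 44 * 312 * 1000 = 155.126 um

155.126


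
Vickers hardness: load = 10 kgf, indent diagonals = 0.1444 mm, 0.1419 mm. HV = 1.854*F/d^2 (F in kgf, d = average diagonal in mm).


d_avg = (0.1444+0.1419)/2 = 0.14315 mm
HV = 1.854*10/0.14315^2 = 905

905


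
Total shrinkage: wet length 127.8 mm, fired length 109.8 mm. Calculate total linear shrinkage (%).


TS = (127.8 - 109.8) / 127.8 * 100 = 14.08%

14.08


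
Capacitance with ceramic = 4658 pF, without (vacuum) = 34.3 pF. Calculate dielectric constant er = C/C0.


er = 4658 / 34.3 = 135.8

135.8


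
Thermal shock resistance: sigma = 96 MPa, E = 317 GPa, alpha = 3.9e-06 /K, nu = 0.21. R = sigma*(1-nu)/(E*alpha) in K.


R = 96*(1-0.21)/(317*1000*3.9e-06) = 61 K

61


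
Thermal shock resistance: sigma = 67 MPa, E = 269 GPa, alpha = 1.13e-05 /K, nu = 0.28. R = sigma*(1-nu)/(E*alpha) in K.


R = 67*(1-0.28)/(269*1000*1.13e-05) = 16 K

16


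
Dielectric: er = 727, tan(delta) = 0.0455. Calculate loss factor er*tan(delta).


Loss = 727 * 0.0455 = 33.079

33.079


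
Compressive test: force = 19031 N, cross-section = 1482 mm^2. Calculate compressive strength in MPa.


CS = 19031 / 1482 = 12.8 MPa

12.8


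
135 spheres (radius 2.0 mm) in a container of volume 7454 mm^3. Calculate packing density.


V_sphere = 4/3*pi*2.0^3 = 33.5103 mm^3
Total V = 135*33.5103 = 4523.8905 mm^3
PD = 4523.8905 / 7454 = 0.607

0.607


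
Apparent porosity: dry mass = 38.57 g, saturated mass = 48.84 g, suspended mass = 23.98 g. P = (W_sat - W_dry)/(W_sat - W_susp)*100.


P = (48.84 - 38.57) / (48.84 - 23.98) * 100 = 10.27 / 24.86 * 100 = 41.3%

41.3


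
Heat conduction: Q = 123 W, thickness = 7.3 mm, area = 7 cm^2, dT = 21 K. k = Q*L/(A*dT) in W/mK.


k = 123*7.3/1000/(7/10000*21) = 61.08 W/mK

61.08


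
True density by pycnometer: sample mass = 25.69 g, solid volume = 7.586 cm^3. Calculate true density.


TD = 25.69 / 7.586 = 3.387 g/cm^3

3.387


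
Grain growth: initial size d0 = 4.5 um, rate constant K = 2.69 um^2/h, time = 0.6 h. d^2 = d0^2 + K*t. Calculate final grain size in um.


d^2 = 4.5^2 + 2.69*0.6 = 21.864
d = sqrt(21.864) = 4.68 um

4.68


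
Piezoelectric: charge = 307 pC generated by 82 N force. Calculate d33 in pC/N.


d33 = 307 / 82 = 3.7 pC/N

3.7


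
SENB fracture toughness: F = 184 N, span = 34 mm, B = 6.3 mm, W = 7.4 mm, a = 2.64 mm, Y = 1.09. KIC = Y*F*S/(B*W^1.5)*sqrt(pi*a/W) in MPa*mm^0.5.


KIC = 1.09*184*34/(6.3*7.4^1.5)*sqrt(pi*2.64/7.4) = 56.92

56.92


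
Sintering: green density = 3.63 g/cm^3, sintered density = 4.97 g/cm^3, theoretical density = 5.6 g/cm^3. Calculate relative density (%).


Relative = 4.97 / 5.6 * 100 = 88.8%

88.8


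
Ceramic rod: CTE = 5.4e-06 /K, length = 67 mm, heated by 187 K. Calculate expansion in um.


dL = 5.4e-06 * 67 * 187 * 1000 = 67.657 um

67.657


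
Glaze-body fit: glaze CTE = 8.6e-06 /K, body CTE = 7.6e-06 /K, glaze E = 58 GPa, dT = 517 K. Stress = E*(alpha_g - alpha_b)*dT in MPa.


Stress = 58*1000*(8.6e-06 - 7.6e-06)*517 = 30.0 MPa

30.0


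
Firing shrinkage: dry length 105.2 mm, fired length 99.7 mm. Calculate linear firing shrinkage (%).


FS = (105.2 - 99.7) / 105.2 * 100 = 5.23%

5.23


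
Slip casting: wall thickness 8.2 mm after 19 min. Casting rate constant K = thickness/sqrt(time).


K = 8.2 / sqrt(19) = 8.2 / 4.3589 = 1.881 mm/min^0.5

1.881


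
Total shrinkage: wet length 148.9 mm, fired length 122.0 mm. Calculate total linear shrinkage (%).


TS = (148.9 - 122.0) / 148.9 * 100 = 18.07%

18.07


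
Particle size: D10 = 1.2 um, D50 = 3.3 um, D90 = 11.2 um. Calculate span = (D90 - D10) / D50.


Span = (11.2 - 1.2) / 3.3 = 10.0 / 3.3 = 3.03

3.03


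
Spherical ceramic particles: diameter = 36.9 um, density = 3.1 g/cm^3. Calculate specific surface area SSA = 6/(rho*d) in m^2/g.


SSA = 6 / (3.1 * 36.9) = 0.052 m^2/g

0.052


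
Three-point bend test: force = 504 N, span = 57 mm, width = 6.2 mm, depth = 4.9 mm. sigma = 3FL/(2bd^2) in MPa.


sigma = 3*504*57/(2*6.2*4.9^2) = 289.5 MPa

289.5


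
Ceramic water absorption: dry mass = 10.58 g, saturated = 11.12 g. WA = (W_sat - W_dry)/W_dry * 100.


WA = (11.12 - 10.58) / 10.58 * 100 = 5.1%

5.1


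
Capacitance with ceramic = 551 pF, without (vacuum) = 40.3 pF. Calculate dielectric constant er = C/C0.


er = 551 / 40.3 = 13.67

13.67


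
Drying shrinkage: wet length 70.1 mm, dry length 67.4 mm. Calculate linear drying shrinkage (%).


DS = (70.1 - 67.4) / 70.1 * 100 = 3.85%

3.85


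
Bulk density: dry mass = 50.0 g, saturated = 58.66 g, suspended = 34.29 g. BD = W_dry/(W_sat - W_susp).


BD = 50.0 / (58.66 - 34.29) = 50.0 / 24.37 = 2.052 g/cm^3

2.052


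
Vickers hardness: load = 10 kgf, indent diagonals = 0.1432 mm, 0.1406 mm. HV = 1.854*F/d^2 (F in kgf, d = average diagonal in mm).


d_avg = (0.1432+0.1406)/2 = 0.1419 mm
HV = 1.854*10/0.1419^2 = 921

921


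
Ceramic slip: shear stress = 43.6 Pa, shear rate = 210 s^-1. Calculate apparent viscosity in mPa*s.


eta = tau/gamma * 1000 = 43.6/210 * 1000 = 207.6 mPa*s

207.6


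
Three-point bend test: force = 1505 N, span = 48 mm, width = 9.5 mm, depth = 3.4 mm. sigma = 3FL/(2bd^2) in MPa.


sigma = 3*1505*48/(2*9.5*3.4^2) = 986.7 MPa

986.7


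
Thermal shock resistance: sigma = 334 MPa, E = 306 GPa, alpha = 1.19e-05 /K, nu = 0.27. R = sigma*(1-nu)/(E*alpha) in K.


R = 334*(1-0.27)/(306*1000*1.19e-05) = 67 K

67


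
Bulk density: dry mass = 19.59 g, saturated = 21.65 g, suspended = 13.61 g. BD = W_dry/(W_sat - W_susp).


BD = 19.59 / (21.65 - 13.61) = 19.59 / 8.04 = 2.437 g/cm^3

2.437


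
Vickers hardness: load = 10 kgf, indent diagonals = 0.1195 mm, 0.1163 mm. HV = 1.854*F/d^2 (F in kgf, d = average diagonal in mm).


d_avg = (0.1195+0.1163)/2 = 0.1179 mm
HV = 1.854*10/0.1179^2 = 1334

1334


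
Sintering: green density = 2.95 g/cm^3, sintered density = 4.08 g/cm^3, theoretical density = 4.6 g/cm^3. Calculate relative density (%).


Relative = 4.08 / 4.6 * 100 = 88.7%

88.7


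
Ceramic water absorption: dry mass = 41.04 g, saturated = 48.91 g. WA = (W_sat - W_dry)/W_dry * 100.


WA = (48.91 - 41.04) / 41.04 * 100 = 19.18%

19.18


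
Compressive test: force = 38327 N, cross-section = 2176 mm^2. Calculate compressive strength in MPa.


CS = 38327 / 2176 = 17.6 MPa

17.6


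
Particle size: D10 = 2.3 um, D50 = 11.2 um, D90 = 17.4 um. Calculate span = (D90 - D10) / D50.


Span = (17.4 - 2.3) / 11.2 = 15.1 / 11.2 = 1.348

1.348


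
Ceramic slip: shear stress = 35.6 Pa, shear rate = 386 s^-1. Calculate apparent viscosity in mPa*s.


eta = tau/gamma * 1000 = 35.6/386 * 1000 = 92.2 mPa*s

92.2


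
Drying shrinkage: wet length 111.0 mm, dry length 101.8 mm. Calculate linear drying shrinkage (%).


DS = (111.0 - 101.8) / 111.0 * 100 = 8.29%

8.29


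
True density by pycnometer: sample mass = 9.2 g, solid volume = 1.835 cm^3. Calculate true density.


TD = 9.2 / 1.835 = 5.014 g/cm^3

5.014


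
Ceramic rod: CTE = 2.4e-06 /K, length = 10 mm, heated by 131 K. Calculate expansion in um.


dL = 2.4e-06 * 10 * 131 * 1000 = 3.144 um

3.144


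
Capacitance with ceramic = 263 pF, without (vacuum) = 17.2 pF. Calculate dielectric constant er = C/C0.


er = 263 / 17.2 = 15.29

15.29


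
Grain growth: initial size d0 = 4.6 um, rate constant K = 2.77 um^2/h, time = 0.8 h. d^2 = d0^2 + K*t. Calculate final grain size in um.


d^2 = 4.6^2 + 2.77*0.8 = 23.376
d = sqrt(23.376) = 4.83 um

4.83


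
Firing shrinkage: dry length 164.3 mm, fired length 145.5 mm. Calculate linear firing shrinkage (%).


FS = (164.3 - 145.5) / 164.3 * 100 = 11.44%

11.44


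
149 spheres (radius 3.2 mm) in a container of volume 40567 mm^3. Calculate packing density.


V_sphere = 4/3*pi*3.2^3 = 137.2583 mm^3
Total V = 149*137.2583 = 20451.4867 mm^3
PD = 20451.4867 / 40567 = 0.504

0.504


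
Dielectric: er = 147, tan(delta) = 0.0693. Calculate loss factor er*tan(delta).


Loss = 147 * 0.0693 = 10.187

10.187


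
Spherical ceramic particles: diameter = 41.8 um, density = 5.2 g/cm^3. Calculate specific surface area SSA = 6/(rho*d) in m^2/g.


SSA = 6 / (5.2 * 41.8) = 0.028 m^2/g

0.028


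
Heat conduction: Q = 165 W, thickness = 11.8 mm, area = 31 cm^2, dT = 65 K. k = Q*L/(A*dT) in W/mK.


k = 165*11.8/1000/(31/10000*65) = 9.66 W/mK

9.66


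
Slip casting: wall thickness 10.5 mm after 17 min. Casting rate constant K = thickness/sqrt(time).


K = 10.5 / sqrt(17) = 10.5 / 4.1231 = 2.547 mm/min^0.5

2.547


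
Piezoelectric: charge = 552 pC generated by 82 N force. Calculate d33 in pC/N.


d33 = 552 / 82 = 6.7 pC/N

6.7


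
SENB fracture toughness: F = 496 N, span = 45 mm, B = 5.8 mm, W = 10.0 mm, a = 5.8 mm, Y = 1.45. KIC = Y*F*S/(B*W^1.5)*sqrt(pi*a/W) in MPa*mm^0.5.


KIC = 1.45*496*45/(5.8*10.0^1.5)*sqrt(pi*5.8/10.0) = 238.19

238.19


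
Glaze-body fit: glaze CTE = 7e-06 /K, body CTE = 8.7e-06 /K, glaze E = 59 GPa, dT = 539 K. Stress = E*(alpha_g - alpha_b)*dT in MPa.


Stress = 59*1000*(7e-06 - 8.7e-06)*539 = -54.1 MPa

-54.1


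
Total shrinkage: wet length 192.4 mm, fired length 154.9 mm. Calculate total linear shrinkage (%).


TS = (192.4 - 154.9) / 192.4 * 100 = 19.49%

19.49


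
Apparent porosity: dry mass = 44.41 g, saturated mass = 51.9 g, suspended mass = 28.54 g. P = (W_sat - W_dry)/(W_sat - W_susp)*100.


P = (51.9 - 44.41) / (51.9 - 28.54) * 100 = 7.49 / 23.36 * 100 = 32.1%

32.1


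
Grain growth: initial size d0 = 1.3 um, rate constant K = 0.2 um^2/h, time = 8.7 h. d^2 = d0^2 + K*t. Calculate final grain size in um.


d^2 = 1.3^2 + 0.2*8.7 = 3.43
d = sqrt(3.43) = 1.85 um

1.85


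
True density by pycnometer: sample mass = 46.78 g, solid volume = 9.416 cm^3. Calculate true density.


TD = 46.78 / 9.416 = 4.968 g/cm^3

4.968


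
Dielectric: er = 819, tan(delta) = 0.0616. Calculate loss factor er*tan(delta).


Loss = 819 * 0.0616 = 50.45

50.45


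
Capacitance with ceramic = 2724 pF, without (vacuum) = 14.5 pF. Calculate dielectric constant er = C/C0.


er = 2724 / 14.5 = 187.86

187.86


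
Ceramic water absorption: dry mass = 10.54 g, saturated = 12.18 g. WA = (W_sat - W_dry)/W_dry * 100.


WA = (12.18 - 10.54) / 10.54 * 100 = 15.56%

15.56


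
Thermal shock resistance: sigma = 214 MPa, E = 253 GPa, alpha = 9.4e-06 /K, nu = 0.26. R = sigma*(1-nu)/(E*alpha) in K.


R = 214*(1-0.26)/(253*1000*9.4e-06) = 67 K

67


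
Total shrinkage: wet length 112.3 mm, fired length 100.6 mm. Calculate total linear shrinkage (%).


TS = (112.3 - 100.6) / 112.3 * 100 = 10.42%

10.42


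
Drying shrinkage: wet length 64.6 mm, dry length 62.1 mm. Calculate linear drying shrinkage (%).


DS = (64.6 - 62.1) / 64.6 * 100 = 3.87%

3.87


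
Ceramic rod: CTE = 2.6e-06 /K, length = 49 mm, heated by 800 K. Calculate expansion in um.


dL = 2.6e-06 * 49 * 800 * 1000 = 101.92 um

101.92


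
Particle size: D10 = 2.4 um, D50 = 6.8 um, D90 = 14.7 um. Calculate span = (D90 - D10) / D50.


Span = (14.7 - 2.4) / 6.8 = 12.3 / 6.8 = 1.809

1.809


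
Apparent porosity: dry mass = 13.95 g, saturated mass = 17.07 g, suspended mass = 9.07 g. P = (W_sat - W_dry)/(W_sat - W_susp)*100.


P = (17.07 - 13.95) / (17.07 - 9.07) * 100 = 3.12 / 8.0 * 100 = 39.0%

39.0


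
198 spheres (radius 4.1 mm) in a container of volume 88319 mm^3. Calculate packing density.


V_sphere = 4/3*pi*4.1^3 = 288.6956 mm^3
Total V = 198*288.6956 = 57161.7288 mm^3
PD = 57161.7288 / 88319 = 0.647

0.647


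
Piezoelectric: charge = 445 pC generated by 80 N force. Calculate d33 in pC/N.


d33 = 445 / 80 = 5.6 pC/N

5.6


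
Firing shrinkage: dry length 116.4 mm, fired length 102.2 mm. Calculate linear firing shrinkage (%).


FS = (116.4 - 102.2) / 116.4 * 100 = 12.2%

12.2


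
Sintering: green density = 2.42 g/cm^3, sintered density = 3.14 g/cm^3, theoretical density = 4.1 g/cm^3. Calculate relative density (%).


Relative = 3.14 / 4.1 * 100 = 76.6%

76.6


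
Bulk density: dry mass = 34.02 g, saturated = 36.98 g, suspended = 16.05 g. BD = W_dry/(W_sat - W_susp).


BD = 34.02 / (36.98 - 16.05) = 34.02 / 20.93 = 1.625 g/cm^3

1.625


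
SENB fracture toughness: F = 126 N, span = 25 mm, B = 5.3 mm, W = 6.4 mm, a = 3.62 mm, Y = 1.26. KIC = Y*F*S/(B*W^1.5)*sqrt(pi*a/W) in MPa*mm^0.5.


KIC = 1.26*126*25/(5.3*6.4^1.5)*sqrt(pi*3.62/6.4) = 61.66

61.66


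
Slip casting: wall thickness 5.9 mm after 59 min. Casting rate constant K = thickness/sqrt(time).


K = 5.9 / sqrt(59) = 5.9 / 7.6811 = 0.768 mm/min^0.5

0.768


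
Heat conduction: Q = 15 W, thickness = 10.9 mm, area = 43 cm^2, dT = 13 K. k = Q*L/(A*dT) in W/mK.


k = 15*10.9/1000/(43/10000*13) = 2.92 W/mK

2.92


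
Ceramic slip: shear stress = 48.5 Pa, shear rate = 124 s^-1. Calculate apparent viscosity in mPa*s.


eta = tau/gamma * 1000 = 48.5/124 * 1000 = 391.1 mPa*s

391.1


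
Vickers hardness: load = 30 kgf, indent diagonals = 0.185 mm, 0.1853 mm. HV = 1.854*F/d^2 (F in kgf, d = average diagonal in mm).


d_avg = (0.185+0.1853)/2 = 0.18515 mm
HV = 1.854*30/0.18515^2 = 1622

1622


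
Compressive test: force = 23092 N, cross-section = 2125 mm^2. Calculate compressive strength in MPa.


CS = 23092 / 2125 = 10.9 MPa

10.9


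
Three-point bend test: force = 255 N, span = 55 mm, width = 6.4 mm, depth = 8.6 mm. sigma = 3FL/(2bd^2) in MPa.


sigma = 3*255*55/(2*6.4*8.6^2) = 44.4 MPa

44.4


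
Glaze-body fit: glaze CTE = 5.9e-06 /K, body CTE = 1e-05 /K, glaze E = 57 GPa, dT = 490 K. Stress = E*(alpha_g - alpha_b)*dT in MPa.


Stress = 57*1000*(5.9e-06 - 1e-05)*490 = -114.5 MPa

-114.5


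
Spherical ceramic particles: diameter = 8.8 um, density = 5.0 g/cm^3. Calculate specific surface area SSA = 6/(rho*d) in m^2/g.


SSA = 6 / (5.0 * 8.8) = 0.136 m^2/g

0.136


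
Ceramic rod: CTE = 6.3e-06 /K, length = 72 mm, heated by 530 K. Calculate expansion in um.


dL = 6.3e-06 * 72 * 530 * 1000 = 240.408 um

240.408


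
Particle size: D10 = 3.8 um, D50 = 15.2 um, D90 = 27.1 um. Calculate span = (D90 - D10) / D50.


Span = (27.1 - 3.8) / 15.2 = 23.3 / 15.2 = 1.533

1.533


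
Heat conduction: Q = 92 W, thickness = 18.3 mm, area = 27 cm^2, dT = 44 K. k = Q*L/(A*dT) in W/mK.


k = 92*18.3/1000/(27/10000*44) = 14.17 W/mK

14.17


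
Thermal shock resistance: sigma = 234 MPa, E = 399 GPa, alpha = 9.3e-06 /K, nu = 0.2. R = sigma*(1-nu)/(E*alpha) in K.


R = 234*(1-0.2)/(399*1000*9.3e-06) = 50 K

50


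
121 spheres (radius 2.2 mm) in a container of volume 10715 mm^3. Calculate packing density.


V_sphere = 4/3*pi*2.2^3 = 44.6022 mm^3
Total V = 121*44.6022 = 5396.8662 mm^3
PD = 5396.8662 / 10715 = 0.504

0.504


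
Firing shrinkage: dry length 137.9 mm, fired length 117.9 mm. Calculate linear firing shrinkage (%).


FS = (137.9 - 117.9) / 137.9 * 100 = 14.5%

14.5


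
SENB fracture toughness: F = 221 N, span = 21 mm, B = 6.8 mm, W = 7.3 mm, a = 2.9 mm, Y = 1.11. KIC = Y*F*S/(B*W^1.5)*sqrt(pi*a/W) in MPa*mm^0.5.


KIC = 1.11*221*21/(6.8*7.3^1.5)*sqrt(pi*2.9/7.3) = 42.91

42.91


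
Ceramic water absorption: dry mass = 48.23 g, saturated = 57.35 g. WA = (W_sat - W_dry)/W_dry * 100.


WA = (57.35 - 48.23) / 48.23 * 100 = 18.91%

18.91


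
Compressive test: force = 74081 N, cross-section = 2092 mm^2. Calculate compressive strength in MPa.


CS = 74081 / 2092 = 35.4 MPa

35.4


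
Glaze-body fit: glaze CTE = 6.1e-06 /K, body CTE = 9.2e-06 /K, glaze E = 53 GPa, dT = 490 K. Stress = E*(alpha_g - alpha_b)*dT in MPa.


Stress = 53*1000*(6.1e-06 - 9.2e-06)*490 = -80.5 MPa

-80.5


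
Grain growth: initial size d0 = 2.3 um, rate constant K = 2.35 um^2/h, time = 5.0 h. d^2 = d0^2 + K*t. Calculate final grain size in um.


d^2 = 2.3^2 + 2.35*5.0 = 17.04
d = sqrt(17.04) = 4.13 um

4.13


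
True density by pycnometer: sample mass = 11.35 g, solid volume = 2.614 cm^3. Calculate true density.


TD = 11.35 / 2.614 = 4.342 g/cm^3

4.342


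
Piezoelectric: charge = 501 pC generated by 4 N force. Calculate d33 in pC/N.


d33 = 501 / 4 = 125.3 pC/N

125.3


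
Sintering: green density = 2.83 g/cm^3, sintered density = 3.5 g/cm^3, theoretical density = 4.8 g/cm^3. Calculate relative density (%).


Relative = 3.5 / 4.8 * 100 = 72.9%

72.9


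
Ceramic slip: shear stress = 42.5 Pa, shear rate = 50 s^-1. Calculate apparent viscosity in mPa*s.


eta = tau/gamma * 1000 = 42.5/50 * 1000 = 850.0 mPa*s

850.0


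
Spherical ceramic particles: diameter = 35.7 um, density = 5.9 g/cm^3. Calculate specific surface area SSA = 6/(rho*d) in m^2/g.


SSA = 6 / (5.9 * 35.7) = 0.028 m^2/g

0.028


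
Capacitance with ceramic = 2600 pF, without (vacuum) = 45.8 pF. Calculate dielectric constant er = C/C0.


er = 2600 / 45.8 = 56.77

56.77


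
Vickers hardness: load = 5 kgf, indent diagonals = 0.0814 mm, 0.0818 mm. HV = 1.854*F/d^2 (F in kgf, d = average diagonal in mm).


d_avg = (0.0814+0.0818)/2 = 0.0816 mm
HV = 1.854*5/0.0816^2 = 1392

1392


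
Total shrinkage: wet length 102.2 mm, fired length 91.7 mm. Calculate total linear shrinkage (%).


TS = (102.2 - 91.7) / 102.2 * 100 = 10.27%

10.27


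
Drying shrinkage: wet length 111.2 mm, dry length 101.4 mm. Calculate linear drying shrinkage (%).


DS = (111.2 - 101.4) / 111.2 * 100 = 8.81%

8.81


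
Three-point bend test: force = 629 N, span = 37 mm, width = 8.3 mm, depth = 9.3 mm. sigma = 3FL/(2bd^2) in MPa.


sigma = 3*629*37/(2*8.3*9.3^2) = 48.6 MPa

48.6


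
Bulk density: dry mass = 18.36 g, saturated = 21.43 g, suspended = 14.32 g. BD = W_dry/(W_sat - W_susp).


BD = 18.36 / (21.43 - 14.32) = 18.36 / 7.11 = 2.582 g/cm^3

2.582


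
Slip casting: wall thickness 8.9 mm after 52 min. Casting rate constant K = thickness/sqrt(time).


K = 8.9 / sqrt(52) = 8.9 / 7.2111 = 1.234 mm/min^0.5

1.234


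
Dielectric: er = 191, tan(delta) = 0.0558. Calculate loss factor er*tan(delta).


Loss = 191 * 0.0558 = 10.658

10.658


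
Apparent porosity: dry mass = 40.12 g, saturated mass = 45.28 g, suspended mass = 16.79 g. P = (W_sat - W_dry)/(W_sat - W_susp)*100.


P = (45.28 - 40.12) / (45.28 - 16.79) * 100 = 5.16 / 28.49 * 100 = 18.1%

18.1


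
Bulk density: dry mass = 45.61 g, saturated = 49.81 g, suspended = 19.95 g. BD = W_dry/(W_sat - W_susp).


BD = 45.61 / (49.81 - 19.95) = 45.61 / 29.86 = 1.527 g/cm^3

1.527


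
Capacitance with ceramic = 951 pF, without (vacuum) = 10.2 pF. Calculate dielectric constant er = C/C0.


er = 951 / 10.2 = 93.24

93.24


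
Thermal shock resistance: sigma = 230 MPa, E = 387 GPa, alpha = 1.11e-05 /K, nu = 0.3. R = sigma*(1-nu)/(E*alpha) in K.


R = 230*(1-0.3)/(387*1000*1.11e-05) = 37 K

37


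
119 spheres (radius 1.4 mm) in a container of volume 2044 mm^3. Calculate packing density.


V_sphere = 4/3*pi*1.4^3 = 11.494 mm^3
Total V = 119*11.494 = 1367.786 mm^3
PD = 1367.786 / 2044 = 0.669

0.669


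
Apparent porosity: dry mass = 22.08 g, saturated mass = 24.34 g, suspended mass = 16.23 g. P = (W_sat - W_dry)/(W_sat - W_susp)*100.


P = (24.34 - 22.08) / (24.34 - 16.23) * 100 = 2.26 / 8.11 * 100 = 27.9%

27.9


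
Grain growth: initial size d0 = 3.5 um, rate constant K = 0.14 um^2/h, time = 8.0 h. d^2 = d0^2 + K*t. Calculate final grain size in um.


d^2 = 3.5^2 + 0.14*8.0 = 13.37
d = sqrt(13.37) = 3.66 um

3.66


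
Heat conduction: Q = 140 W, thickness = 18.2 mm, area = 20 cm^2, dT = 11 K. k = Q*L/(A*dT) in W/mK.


k = 140*18.2/1000/(20/10000*11) = 115.82 W/mK

115.82


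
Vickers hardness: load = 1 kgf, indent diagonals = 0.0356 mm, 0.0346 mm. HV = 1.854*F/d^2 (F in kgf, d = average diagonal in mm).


d_avg = (0.0356+0.0346)/2 = 0.0351 mm
HV = 1.854*1/0.0351^2 = 1505

1505


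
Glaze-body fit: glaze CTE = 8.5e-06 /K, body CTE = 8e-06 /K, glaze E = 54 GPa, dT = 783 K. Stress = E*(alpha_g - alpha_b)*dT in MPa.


Stress = 54*1000*(8.5e-06 - 8e-06)*783 = 21.1 MPa

21.1


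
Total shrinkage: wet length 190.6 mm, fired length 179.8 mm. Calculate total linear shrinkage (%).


TS = (190.6 - 179.8) / 190.6 * 100 = 5.67%

5.67


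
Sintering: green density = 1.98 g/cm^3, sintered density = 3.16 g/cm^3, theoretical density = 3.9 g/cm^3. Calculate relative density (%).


Relative = 3.16 / 3.9 * 100 = 81.0%

81.0


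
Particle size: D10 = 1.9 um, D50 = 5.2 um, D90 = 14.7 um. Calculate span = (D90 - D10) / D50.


Span = (14.7 - 1.9) / 5.2 = 12.8 / 5.2 = 2.462

2.462


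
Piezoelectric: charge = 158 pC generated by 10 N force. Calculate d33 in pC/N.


d33 = 158 / 10 = 15.8 pC/N

15.8


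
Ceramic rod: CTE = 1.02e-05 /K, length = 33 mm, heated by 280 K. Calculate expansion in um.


dL = 1.02e-05 * 33 * 280 * 1000 = 94.248 um

94.248


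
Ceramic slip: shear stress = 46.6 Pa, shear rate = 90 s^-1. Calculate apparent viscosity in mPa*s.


eta = tau/gamma * 1000 = 46.6/90 * 1000 = 517.8 mPa*s

517.8


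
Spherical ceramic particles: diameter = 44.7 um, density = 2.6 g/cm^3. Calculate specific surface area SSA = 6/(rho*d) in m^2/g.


SSA = 6 / (2.6 * 44.7) = 0.052 m^2/g

0.052


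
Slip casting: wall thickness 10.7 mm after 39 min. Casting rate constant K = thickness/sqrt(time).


K = 10.7 / sqrt(39) = 10.7 / 6.245 = 1.713 mm/min^0.5

1.713


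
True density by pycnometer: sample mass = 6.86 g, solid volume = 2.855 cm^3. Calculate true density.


TD = 6.86 / 2.855 = 2.403 g/cm^3

2.403


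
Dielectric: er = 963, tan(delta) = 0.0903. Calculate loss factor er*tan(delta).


Loss = 963 * 0.0903 = 86.959

86.959


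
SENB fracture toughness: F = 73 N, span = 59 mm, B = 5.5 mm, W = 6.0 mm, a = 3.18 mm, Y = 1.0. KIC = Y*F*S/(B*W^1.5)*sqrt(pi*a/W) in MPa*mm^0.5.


KIC = 1.0*73*59/(5.5*6.0^1.5)*sqrt(pi*3.18/6.0) = 68.75

68.75


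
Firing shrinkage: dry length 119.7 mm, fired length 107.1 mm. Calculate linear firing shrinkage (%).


FS = (119.7 - 107.1) / 119.7 * 100 = 10.53%

10.53


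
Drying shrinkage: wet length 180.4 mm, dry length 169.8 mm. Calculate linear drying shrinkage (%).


DS = (180.4 - 169.8) / 180.4 * 100 = 5.88%

5.88


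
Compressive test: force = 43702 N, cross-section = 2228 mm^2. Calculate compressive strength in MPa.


CS = 43702 / 2228 = 19.6 MPa

19.6


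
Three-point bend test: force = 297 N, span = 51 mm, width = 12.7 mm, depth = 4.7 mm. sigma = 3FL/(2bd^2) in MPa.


sigma = 3*297*51/(2*12.7*4.7^2) = 81.0 MPa

81.0


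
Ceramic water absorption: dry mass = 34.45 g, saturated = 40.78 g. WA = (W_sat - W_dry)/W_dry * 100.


WA = (40.78 - 34.45) / 34.45 * 100 = 18.37%

18.37


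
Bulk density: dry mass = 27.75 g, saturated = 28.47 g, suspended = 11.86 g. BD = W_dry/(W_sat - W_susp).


BD = 27.75 / (28.47 - 11.86) = 27.75 / 16.61 = 1.671 g/cm^3

1.671


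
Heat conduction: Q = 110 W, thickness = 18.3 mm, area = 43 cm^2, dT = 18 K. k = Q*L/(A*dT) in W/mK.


k = 110*18.3/1000/(43/10000*18) = 26.01 W/mK

26.01


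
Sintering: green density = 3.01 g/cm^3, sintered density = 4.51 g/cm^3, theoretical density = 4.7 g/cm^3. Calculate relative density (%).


Relative = 4.51 / 4.7 * 100 = 96.0%

96.0


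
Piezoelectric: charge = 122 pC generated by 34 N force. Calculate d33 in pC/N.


d33 = 122 / 34 = 3.6 pC/N

3.6


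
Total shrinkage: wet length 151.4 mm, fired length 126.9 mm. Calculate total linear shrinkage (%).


TS = (151.4 - 126.9) / 151.4 * 100 = 16.18%

16.18


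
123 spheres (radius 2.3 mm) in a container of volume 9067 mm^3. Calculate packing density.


V_sphere = 4/3*pi*2.3^3 = 50.965 mm^3
Total V = 123*50.965 = 6268.695 mm^3
PD = 6268.695 / 9067 = 0.691

0.691


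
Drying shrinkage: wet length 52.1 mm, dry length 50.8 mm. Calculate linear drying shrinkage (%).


DS = (52.1 - 50.8) / 52.1 * 100 = 2.5%

2.5


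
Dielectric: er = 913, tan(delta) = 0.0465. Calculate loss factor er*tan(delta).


Loss = 913 * 0.0465 = 42.455

42.455


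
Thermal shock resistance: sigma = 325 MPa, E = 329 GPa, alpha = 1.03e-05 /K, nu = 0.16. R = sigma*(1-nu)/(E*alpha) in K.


R = 325*(1-0.16)/(329*1000*1.03e-05) = 81 K

81


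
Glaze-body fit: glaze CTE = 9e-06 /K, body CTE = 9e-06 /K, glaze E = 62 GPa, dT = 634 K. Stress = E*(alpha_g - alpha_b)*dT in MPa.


Stress = 62*1000*(9e-06 - 9e-06)*634 = 0.0 MPa

0.0


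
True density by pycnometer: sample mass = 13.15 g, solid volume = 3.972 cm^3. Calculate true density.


TD = 13.15 / 3.972 = 3.311 g/cm^3

3.311


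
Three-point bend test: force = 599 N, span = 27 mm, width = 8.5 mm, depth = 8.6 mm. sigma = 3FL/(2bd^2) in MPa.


sigma = 3*599*27/(2*8.5*8.6^2) = 38.6 MPa

38.6


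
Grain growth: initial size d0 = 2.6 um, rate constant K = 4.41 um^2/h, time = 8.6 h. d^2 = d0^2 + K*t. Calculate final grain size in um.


d^2 = 2.6^2 + 4.41*8.6 = 44.686
d = sqrt(44.686) = 6.68 um

6.68


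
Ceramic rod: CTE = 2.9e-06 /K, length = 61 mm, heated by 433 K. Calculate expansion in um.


dL = 2.9e-06 * 61 * 433 * 1000 = 76.598 um

76.598


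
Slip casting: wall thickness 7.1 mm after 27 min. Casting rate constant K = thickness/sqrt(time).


K = 7.1 / sqrt(27) = 7.1 / 5.1962 = 1.366 mm/min^0.5

1.366


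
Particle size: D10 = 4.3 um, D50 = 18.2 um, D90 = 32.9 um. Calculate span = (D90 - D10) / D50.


Span = (32.9 - 4.3) / 18.2 = 28.6 / 18.2 = 1.571

1.571


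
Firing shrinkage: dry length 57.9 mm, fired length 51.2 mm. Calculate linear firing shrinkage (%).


FS = (57.9 - 51.2) / 57.9 * 100 = 11.57%

11.57


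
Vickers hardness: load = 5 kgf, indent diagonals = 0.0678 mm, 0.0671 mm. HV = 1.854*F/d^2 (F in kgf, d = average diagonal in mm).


d_avg = (0.0678+0.0671)/2 = 0.06745 mm
HV = 1.854*5/0.06745^2 = 2038

2038


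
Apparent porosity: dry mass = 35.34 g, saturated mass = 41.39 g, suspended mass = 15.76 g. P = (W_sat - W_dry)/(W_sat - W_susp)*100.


P = (41.39 - 35.34) / (41.39 - 15.76) * 100 = 6.05 / 25.63 * 100 = 23.6%

23.6


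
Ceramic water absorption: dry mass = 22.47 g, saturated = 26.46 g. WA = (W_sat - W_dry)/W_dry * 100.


WA = (26.46 - 22.47) / 22.47 * 100 = 17.76%

17.76


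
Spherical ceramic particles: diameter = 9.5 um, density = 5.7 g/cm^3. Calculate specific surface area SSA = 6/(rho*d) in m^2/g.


SSA = 6 / (5.7 * 9.5) = 0.111 m^2/g

0.111


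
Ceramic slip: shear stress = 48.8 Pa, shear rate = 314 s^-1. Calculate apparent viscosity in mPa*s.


eta = tau/gamma * 1000 = 48.8/314 * 1000 = 155.4 mPa*s

155.4


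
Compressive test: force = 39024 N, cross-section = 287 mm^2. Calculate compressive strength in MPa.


CS = 39024 / 287 = 136.0 MPa

136.0


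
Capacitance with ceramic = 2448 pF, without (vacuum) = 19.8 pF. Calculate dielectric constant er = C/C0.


er = 2448 / 19.8 = 123.64

123.64


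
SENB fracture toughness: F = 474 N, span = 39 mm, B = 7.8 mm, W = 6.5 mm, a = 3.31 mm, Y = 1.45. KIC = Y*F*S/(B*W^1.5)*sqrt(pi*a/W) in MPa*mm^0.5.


KIC = 1.45*474*39/(7.8*6.5^1.5)*sqrt(pi*3.31/6.5) = 262.29

262.29
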